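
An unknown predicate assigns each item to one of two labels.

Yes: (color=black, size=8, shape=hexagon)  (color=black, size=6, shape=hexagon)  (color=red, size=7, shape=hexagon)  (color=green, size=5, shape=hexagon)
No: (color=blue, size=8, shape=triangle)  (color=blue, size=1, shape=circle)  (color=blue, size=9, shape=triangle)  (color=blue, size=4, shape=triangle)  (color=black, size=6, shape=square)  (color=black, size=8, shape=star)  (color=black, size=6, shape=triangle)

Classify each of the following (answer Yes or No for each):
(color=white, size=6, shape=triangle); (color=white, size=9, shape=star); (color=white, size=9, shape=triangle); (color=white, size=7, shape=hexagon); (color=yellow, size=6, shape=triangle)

Checking candidate rules against both groups, what survives is: shape is hexagon.
(color=white, size=6, shape=triangle) → shape is triangle → No. (color=white, size=9, shape=star) → shape is star → No. (color=white, size=9, shape=triangle) → shape is triangle → No. (color=white, size=7, shape=hexagon) → shape is hexagon → Yes. (color=yellow, size=6, shape=triangle) → shape is triangle → No.

No, No, No, Yes, No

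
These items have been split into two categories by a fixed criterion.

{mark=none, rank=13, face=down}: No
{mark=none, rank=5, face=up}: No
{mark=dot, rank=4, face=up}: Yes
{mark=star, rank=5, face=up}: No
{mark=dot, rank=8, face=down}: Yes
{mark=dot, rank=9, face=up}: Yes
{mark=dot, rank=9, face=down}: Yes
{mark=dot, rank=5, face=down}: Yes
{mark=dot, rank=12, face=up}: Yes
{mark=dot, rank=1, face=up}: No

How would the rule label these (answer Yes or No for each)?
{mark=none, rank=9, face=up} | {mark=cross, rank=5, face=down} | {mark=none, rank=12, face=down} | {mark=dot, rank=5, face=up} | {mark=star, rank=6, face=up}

No, No, No, Yes, No

Every 'Yes' example satisfies: mark is dot AND rank ≥ 4. None of the 'No' examples do.
{mark=none, rank=9, face=up} — mark is none, rank = 9, hence No. {mark=cross, rank=5, face=down} — mark is cross, rank = 5, hence No. {mark=none, rank=12, face=down} — mark is none, rank = 12, hence No. {mark=dot, rank=5, face=up} — mark is dot, rank = 5, hence Yes. {mark=star, rank=6, face=up} — mark is star, rank = 6, hence No.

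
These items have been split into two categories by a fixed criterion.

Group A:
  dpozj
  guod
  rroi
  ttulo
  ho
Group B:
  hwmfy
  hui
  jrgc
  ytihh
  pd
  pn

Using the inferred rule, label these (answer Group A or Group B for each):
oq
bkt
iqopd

Group A, Group B, Group A

The pattern is that an item is 'Group A' exactly when: contains 'o'.
oq: Group A (has 'o'). bkt: Group B (no 'o'). iqopd: Group A (has 'o').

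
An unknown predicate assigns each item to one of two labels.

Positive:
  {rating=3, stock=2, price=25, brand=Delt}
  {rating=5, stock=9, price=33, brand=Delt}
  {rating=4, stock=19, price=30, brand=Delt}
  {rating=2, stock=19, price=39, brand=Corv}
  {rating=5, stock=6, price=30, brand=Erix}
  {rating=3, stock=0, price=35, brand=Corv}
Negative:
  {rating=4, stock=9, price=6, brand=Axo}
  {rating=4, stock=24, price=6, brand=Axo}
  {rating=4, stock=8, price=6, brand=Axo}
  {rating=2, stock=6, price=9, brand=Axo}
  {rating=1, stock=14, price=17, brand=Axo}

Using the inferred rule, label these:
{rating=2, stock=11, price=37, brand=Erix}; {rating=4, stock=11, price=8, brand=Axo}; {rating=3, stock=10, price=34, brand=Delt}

Positive, Negative, Positive

All 'Positive' examples share one property — price ≥ 25 — and every 'Negative' example lacks it.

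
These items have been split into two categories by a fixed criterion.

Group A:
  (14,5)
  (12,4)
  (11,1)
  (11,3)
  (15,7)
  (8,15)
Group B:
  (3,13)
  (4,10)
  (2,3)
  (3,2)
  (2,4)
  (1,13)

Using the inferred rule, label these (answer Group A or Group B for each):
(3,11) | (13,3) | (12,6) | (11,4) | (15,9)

Group B, Group A, Group A, Group A, Group A

A rule that fits every label: first ≥ 5 — true of each 'Group A' example, false of each 'Group B' one.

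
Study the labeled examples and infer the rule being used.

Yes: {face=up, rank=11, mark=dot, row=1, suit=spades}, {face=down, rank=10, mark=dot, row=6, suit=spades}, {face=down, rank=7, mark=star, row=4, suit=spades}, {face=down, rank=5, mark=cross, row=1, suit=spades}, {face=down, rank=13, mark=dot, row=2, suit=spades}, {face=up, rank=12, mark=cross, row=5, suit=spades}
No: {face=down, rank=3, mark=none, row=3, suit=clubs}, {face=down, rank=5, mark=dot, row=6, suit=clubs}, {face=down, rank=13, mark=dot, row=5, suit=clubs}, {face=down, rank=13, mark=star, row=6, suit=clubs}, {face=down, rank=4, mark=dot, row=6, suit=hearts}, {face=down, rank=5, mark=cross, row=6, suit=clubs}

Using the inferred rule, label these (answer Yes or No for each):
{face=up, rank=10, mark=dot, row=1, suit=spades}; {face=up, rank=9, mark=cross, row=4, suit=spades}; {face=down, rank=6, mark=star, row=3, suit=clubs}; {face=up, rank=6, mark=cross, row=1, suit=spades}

Yes, Yes, No, Yes

The simplest hypothesis consistent with all the labels is: suit is spades.
{face=up, rank=10, mark=dot, row=1, suit=spades} → suit is spades → Yes. {face=up, rank=9, mark=cross, row=4, suit=spades} → suit is spades → Yes. {face=down, rank=6, mark=star, row=3, suit=clubs} → suit is clubs → No. {face=up, rank=6, mark=cross, row=1, suit=spades} → suit is spades → Yes.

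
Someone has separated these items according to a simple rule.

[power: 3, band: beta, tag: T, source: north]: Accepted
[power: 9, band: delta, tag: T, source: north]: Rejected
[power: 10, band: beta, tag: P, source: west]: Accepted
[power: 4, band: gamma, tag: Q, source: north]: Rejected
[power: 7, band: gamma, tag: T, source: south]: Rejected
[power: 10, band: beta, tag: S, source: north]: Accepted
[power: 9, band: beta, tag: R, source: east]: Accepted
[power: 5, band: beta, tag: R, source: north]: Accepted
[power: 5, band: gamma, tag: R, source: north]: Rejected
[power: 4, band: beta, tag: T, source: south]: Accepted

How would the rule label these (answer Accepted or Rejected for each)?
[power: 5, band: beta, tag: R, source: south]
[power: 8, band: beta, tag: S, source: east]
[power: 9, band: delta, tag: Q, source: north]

Accepted, Accepted, Rejected

The pattern is that an item is 'Accepted' exactly when: band is beta.
[power: 5, band: beta, tag: R, source: south]: band is beta — qualifies, so Accepted.
[power: 8, band: beta, tag: S, source: east]: band is beta — qualifies, so Accepted.
[power: 9, band: delta, tag: Q, source: north]: band is delta — does not fit, so Rejected.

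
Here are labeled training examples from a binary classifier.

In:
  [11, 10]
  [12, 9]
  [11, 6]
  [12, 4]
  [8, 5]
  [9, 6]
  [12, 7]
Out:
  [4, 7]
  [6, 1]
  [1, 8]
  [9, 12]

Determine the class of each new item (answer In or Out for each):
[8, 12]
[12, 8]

Out, In

The distinguishing property — first > second AND sum ≥ 9 — holds for all the 'In' cases and none of the 'Out' cases.
[8, 12] → 8 < 12, 8+12 = 20 → Out.
[12, 8] → 12 > 8, 12+8 = 20 → In.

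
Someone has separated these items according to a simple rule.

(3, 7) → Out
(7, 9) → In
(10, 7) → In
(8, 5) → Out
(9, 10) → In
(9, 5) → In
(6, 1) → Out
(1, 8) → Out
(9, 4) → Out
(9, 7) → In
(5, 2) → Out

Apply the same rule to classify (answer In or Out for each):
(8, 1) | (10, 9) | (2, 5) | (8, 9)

Out, In, Out, In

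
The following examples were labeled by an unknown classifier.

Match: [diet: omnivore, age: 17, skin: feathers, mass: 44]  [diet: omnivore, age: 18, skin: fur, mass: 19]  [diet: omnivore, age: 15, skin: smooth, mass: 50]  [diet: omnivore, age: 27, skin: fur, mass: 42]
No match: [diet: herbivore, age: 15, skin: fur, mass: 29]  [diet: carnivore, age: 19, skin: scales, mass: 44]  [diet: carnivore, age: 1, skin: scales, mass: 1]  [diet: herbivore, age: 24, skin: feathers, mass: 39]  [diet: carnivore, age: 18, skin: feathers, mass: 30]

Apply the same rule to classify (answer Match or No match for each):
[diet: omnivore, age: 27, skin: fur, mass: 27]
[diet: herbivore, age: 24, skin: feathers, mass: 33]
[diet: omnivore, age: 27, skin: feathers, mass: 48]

'Match' ⟺ diet is omnivore.
[diet: omnivore, age: 27, skin: fur, mass: 27]: diet is omnivore — fits, so Match. [diet: herbivore, age: 24, skin: feathers, mass: 33]: diet is herbivore — does not satisfy this, so No match. [diet: omnivore, age: 27, skin: feathers, mass: 48]: diet is omnivore — fits, so Match.

Match, No match, Match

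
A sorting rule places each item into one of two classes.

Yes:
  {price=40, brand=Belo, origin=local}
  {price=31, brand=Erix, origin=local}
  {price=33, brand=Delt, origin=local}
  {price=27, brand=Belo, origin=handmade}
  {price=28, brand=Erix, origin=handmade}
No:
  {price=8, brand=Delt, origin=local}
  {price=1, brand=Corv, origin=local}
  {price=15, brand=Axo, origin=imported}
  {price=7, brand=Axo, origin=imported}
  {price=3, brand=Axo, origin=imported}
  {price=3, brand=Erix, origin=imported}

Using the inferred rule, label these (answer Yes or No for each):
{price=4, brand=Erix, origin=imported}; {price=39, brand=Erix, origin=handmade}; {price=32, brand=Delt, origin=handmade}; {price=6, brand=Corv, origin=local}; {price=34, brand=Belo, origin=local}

The common property of the 'Yes' items is: price ≥ 27. No 'No' item has it.
No: {price=4, brand=Erix, origin=imported}, since price = 4.
Yes: {price=39, brand=Erix, origin=handmade}, since price = 39.
Yes: {price=32, brand=Delt, origin=handmade}, since price = 32.
No: {price=6, brand=Corv, origin=local}, since price = 6.
Yes: {price=34, brand=Belo, origin=local}, since price = 34.

No, Yes, Yes, No, Yes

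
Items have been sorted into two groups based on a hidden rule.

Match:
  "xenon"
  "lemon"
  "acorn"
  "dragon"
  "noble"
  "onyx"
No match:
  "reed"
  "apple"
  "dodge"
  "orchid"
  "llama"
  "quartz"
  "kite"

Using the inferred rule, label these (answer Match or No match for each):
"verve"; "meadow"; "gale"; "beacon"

One predicate separates the groups cleanly: contains 'n'.

No match, No match, No match, Match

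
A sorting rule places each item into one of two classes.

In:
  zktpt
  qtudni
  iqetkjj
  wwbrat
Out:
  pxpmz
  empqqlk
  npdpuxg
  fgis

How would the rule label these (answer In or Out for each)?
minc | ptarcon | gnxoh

Comparing the two groups points to one rule — contains 't'.
minc: Out (no 't'). ptarcon: In (has 't'). gnxoh: Out (no 't').

Out, In, Out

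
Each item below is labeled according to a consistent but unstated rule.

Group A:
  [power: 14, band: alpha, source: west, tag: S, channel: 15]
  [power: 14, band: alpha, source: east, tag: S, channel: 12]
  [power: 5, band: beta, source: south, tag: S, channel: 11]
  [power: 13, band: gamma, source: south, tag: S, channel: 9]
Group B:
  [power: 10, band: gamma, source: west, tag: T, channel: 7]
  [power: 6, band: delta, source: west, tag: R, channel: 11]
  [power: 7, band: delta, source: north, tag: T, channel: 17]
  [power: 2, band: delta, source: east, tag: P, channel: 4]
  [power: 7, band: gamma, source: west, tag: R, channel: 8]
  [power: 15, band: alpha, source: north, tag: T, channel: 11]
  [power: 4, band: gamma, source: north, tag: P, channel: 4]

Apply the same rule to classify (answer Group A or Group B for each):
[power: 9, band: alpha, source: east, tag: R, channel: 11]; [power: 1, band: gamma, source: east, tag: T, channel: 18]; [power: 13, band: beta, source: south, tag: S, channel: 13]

Group B, Group B, Group A

Checking candidate rules against both groups, what survives is: tag is S.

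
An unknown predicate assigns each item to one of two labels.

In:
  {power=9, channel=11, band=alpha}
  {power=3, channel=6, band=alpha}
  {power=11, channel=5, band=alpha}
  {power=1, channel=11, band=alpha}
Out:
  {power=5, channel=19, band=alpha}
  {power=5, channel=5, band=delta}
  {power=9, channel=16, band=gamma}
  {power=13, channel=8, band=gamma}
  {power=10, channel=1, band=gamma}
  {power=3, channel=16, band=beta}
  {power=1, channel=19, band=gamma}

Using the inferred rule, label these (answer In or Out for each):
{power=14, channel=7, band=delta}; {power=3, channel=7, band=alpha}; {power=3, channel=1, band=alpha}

The simplest hypothesis consistent with all the labels is: band is alpha AND channel ≤ 11.
{power=14, channel=7, band=delta}: Out (band is delta, channel = 7).
{power=3, channel=7, band=alpha}: In (band is alpha, channel = 7).
{power=3, channel=1, band=alpha}: In (band is alpha, channel = 1).

Out, In, In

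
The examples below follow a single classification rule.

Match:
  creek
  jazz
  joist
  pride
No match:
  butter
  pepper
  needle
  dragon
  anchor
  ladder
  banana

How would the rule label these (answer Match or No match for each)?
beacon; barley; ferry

No match, No match, Match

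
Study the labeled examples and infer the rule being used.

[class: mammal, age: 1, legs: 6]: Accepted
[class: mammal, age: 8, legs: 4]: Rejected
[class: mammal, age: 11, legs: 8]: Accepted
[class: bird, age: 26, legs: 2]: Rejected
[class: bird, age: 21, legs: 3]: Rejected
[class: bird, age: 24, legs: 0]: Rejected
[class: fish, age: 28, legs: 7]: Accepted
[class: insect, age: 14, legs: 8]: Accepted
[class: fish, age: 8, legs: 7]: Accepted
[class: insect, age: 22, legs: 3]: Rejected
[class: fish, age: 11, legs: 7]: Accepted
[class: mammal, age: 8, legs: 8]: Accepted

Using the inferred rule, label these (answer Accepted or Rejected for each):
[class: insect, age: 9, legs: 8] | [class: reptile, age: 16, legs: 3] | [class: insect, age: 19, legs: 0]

Accepted, Rejected, Rejected

Every 'Accepted' example satisfies: legs ≥ 6. None of the 'Rejected' examples do.
[class: insect, age: 9, legs: 8]: legs = 8, meets the rule → Accepted.
[class: reptile, age: 16, legs: 3]: legs = 3, lacks this property → Rejected.
[class: insect, age: 19, legs: 0]: legs = 0, lacks this property → Rejected.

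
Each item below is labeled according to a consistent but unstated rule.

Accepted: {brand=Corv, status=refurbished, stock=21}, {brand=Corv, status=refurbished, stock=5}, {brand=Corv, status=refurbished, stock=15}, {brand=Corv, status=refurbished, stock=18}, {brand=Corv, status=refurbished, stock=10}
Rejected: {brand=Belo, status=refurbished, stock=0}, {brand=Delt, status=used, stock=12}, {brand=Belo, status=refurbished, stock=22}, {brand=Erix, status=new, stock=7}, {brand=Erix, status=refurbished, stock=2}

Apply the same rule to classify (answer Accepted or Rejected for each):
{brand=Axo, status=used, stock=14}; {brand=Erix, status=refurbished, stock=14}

Rejected, Rejected

A rule that fits every label: brand is Corv — true of each 'Accepted' example, false of each 'Rejected' one.
{brand=Axo, status=used, stock=14} → brand is Axo → Rejected.
{brand=Erix, status=refurbished, stock=14} → brand is Erix → Rejected.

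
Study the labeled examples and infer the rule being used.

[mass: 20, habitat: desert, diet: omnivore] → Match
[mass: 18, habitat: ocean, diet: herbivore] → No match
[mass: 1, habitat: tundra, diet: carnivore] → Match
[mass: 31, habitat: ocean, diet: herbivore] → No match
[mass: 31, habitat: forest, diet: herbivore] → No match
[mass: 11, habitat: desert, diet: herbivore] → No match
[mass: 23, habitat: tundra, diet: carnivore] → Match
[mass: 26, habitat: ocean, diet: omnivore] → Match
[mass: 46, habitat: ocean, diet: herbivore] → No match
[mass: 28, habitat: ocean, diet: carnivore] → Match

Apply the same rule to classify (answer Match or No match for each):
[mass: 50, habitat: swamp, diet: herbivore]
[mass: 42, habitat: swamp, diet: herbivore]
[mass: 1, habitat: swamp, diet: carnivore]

All 'Match' examples share one property — diet is not herbivore — and every 'No match' example lacks it.
[mass: 50, habitat: swamp, diet: herbivore] → diet is herbivore → No match.
[mass: 42, habitat: swamp, diet: herbivore] → diet is herbivore → No match.
[mass: 1, habitat: swamp, diet: carnivore] → diet is carnivore → Match.

No match, No match, Match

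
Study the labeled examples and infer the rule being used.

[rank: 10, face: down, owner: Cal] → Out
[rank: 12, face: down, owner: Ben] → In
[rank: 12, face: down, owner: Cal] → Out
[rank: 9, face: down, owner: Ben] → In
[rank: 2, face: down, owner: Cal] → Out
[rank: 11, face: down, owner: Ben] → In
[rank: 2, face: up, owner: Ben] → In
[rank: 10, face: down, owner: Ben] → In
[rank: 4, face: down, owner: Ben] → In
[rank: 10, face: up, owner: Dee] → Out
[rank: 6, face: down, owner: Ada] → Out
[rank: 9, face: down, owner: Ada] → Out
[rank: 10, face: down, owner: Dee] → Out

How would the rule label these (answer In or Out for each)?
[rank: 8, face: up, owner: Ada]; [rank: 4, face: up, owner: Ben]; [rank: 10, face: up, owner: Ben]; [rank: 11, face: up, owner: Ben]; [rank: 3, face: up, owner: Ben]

Out, In, In, In, In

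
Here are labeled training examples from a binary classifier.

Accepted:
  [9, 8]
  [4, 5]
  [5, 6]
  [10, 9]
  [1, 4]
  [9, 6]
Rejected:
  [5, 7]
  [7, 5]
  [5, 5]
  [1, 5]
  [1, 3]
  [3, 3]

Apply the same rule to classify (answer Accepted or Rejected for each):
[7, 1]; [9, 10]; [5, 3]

Rejected, Accepted, Rejected

The pattern is that an item is 'Accepted' exactly when: sum is odd.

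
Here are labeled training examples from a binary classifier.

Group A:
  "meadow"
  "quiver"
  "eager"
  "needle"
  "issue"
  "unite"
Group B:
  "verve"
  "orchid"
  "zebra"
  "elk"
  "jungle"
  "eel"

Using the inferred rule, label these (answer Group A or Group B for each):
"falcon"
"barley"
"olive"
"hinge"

All 'Group A' examples share one property — has ≥ 3 vowels — and every 'Group B' example lacks it.
"falcon": 2 vowels — does not pass, so Group B. "barley": 2 vowels — does not pass, so Group B. "olive": 3 vowels — qualifies, so Group A. "hinge": 2 vowels — does not pass, so Group B.

Group B, Group B, Group A, Group B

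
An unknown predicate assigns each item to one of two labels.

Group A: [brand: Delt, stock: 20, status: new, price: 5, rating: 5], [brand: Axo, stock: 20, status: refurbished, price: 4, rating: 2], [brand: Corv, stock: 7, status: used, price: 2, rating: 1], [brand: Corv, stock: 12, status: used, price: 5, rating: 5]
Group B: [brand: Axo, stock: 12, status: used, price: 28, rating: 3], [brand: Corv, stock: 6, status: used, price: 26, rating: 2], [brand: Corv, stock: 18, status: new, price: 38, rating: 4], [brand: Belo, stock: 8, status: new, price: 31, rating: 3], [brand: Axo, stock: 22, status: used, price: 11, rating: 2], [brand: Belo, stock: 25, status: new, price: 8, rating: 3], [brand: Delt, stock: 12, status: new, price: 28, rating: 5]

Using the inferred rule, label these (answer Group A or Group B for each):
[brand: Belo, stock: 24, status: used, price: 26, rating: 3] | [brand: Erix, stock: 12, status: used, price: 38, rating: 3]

One predicate separates the groups cleanly: price ≤ 5.

Group B, Group B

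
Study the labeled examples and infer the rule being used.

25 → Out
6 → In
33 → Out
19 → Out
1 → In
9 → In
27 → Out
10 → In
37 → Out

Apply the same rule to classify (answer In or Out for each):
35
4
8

Every 'In' example satisfies: at most 10. None of the 'Out' examples do.
35: 35 > 10 — fails the rule, so Out.
4: 4 ≤ 10 — matches, so In.
8: 8 ≤ 10 — matches, so In.

Out, In, In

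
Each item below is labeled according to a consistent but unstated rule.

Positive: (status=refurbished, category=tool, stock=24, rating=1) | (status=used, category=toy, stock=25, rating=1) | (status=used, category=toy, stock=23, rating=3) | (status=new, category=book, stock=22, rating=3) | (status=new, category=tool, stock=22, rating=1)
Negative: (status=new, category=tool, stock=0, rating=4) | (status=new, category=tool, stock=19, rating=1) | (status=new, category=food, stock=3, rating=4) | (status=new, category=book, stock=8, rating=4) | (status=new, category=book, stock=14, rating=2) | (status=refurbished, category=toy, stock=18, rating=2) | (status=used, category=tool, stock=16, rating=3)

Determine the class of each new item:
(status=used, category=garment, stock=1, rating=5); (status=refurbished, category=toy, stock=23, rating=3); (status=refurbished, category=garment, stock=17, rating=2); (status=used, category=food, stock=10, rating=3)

Negative, Positive, Negative, Negative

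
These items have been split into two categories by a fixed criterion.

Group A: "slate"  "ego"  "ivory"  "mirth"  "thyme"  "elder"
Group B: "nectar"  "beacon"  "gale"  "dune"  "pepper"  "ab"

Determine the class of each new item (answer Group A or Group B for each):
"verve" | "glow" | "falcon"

Group A, Group B, Group B

The rule appears to be: odd length.
"verve" → length 5 → Group A. "glow" → length 4 → Group B. "falcon" → length 6 → Group B.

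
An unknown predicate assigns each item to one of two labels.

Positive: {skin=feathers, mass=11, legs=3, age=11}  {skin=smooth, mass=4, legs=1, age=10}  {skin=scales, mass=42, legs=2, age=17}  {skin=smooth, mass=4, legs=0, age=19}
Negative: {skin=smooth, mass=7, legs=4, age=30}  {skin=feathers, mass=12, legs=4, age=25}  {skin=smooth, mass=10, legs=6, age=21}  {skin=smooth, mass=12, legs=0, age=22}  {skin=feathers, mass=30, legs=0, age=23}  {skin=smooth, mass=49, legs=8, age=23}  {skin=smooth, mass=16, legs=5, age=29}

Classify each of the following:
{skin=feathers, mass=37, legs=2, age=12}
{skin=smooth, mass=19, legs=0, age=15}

The pattern is that an item is 'Positive' exactly when: age ≤ 19.
{skin=feathers, mass=37, legs=2, age=12}: Positive (age = 12).
{skin=smooth, mass=19, legs=0, age=15}: Positive (age = 15).

Positive, Positive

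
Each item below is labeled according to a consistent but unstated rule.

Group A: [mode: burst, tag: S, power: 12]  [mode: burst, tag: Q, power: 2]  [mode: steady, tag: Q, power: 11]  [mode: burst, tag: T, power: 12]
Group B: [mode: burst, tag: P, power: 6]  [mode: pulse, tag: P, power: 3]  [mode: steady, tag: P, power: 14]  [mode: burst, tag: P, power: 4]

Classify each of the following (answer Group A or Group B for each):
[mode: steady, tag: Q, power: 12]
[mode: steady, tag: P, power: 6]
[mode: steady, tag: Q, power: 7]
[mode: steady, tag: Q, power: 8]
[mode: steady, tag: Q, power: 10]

Group A, Group B, Group A, Group A, Group A

Checking candidate rules against both groups, what survives is: tag is not P.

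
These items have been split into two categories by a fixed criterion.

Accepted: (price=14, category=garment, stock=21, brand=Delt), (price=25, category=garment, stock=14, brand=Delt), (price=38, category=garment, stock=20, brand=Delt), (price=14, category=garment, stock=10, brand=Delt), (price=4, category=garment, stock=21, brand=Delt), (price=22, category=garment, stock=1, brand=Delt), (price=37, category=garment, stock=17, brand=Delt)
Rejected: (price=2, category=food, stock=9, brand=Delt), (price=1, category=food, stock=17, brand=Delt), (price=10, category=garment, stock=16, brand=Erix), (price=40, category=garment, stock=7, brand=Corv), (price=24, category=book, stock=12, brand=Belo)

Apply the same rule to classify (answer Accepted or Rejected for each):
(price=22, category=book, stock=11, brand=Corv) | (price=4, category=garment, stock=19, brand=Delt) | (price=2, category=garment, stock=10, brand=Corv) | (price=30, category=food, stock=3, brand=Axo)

The classifier is using: category is garment AND brand is Delt.
(price=22, category=book, stock=11, brand=Corv) → category is book, brand is Corv → Rejected. (price=4, category=garment, stock=19, brand=Delt) → category is garment, brand is Delt → Accepted. (price=2, category=garment, stock=10, brand=Corv) → category is garment, brand is Corv → Rejected. (price=30, category=food, stock=3, brand=Axo) → category is food, brand is Axo → Rejected.

Rejected, Accepted, Rejected, Rejected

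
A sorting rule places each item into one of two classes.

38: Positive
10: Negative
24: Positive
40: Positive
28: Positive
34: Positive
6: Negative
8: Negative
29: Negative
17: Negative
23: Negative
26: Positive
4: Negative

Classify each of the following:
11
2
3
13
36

Negative, Negative, Negative, Negative, Positive

Rule: even AND at least 17. This holds for each 'Positive' example and fails for each 'Negative' one.
11 → 11 is odd, 11 < 17 → Negative. 2 → 2 is even, 2 < 17 → Negative. 3 → 3 is odd, 3 < 17 → Negative. 13 → 13 is odd, 13 < 17 → Negative. 36 → 36 is even, 36 ≥ 17 → Positive.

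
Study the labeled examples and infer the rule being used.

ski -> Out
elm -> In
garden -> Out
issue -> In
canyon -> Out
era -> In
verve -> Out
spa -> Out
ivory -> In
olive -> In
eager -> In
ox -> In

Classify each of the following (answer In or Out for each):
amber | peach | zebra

In, Out, Out

A rule that fits every label: starts with a vowel — true of each 'In' example, false of each 'Out' one.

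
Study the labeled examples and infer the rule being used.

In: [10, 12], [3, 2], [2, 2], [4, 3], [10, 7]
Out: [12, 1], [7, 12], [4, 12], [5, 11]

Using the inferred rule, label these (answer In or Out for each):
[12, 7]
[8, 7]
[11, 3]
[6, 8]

Out, In, Out, In

Rule: |first − second| ≤ 3. This holds for each 'In' example and fails for each 'Out' one.
[12, 7]: |12−7| = 5, fails this test → Out.
[8, 7]: |8−7| = 1, checks out → In.
[11, 3]: |11−3| = 8, fails this test → Out.
[6, 8]: |6−8| = 2, checks out → In.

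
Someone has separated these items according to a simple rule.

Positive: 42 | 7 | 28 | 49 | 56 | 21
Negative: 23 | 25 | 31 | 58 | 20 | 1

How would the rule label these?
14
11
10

'Positive' ⟺ multiple of 7.
14 → 14 = 7·2 → Positive. 11 → 11 = 7·1 + 4 → Negative. 10 → 10 = 7·1 + 3 → Negative.

Positive, Negative, Negative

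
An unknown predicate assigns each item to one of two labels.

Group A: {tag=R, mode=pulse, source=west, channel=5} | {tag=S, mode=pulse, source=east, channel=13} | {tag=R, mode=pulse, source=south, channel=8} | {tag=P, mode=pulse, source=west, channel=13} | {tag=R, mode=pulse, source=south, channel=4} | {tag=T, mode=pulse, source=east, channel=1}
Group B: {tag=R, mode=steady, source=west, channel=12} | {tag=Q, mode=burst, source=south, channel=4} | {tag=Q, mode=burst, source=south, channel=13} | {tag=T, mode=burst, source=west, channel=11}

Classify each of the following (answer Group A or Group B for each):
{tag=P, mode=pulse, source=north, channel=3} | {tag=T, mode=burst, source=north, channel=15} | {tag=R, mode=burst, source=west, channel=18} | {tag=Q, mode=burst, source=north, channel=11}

Group A, Group B, Group B, Group B

The classifier is using: mode is pulse.
Group A: {tag=P, mode=pulse, source=north, channel=3}, since mode is pulse.
Group B: {tag=T, mode=burst, source=north, channel=15}, since mode is burst.
Group B: {tag=R, mode=burst, source=west, channel=18}, since mode is burst.
Group B: {tag=Q, mode=burst, source=north, channel=11}, since mode is burst.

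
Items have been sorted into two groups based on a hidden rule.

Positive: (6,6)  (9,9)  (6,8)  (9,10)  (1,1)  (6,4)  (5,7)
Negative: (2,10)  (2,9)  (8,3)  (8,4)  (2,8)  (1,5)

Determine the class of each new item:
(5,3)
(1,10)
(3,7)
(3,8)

The simplest hypothesis consistent with all the labels is: |first − second| ≤ 2.
(5,3): Positive (|5−3| = 2). (1,10): Negative (|1−10| = 9). (3,7): Negative (|3−7| = 4). (3,8): Negative (|3−8| = 5).

Positive, Negative, Negative, Negative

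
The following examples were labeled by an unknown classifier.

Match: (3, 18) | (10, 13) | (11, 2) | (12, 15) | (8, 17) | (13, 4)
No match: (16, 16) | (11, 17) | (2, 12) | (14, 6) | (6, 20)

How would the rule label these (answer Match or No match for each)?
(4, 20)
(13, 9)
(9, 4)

No match, No match, Match

A rule that fits every label: sum is odd — true of each 'Match' example, false of each 'No match' one.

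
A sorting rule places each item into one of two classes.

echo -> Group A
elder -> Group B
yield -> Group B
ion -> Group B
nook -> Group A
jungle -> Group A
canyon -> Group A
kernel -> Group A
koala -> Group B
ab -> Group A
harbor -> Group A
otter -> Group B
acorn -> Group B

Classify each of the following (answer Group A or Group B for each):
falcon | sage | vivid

Group A, Group A, Group B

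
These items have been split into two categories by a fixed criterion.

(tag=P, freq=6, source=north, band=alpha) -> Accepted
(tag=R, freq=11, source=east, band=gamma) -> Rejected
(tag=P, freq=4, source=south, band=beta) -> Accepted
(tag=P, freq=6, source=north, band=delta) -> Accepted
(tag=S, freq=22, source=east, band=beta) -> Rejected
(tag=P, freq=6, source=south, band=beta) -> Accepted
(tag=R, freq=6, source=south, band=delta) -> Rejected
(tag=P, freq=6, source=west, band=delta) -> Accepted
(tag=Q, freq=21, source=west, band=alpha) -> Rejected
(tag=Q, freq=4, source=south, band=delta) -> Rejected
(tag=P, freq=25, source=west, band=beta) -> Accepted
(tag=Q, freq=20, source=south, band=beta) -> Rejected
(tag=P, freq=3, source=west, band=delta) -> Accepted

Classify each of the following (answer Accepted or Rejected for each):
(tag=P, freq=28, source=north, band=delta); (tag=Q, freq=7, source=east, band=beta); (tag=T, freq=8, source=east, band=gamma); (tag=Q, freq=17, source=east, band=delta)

Rule: tag is P. This holds for each 'Accepted' example and fails for each 'Rejected' one.
(tag=P, freq=28, source=north, band=delta) — tag is P, hence Accepted.
(tag=Q, freq=7, source=east, band=beta) — tag is Q, hence Rejected.
(tag=T, freq=8, source=east, band=gamma) — tag is T, hence Rejected.
(tag=Q, freq=17, source=east, band=delta) — tag is Q, hence Rejected.

Accepted, Rejected, Rejected, Rejected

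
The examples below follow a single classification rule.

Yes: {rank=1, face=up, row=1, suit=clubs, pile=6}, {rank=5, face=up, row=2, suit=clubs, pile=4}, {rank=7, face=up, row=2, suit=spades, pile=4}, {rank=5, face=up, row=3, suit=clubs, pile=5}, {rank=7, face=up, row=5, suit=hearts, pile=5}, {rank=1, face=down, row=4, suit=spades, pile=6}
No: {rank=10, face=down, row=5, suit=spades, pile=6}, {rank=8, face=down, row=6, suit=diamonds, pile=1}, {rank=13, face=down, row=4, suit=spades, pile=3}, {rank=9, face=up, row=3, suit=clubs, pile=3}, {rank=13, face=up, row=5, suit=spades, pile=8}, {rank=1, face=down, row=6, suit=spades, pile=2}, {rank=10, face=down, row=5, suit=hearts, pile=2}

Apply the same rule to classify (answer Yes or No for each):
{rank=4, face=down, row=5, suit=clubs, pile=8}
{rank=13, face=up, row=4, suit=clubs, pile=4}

Yes, No

Every 'Yes' example satisfies: rank ≤ 7 AND row ≤ 5. None of the 'No' examples do.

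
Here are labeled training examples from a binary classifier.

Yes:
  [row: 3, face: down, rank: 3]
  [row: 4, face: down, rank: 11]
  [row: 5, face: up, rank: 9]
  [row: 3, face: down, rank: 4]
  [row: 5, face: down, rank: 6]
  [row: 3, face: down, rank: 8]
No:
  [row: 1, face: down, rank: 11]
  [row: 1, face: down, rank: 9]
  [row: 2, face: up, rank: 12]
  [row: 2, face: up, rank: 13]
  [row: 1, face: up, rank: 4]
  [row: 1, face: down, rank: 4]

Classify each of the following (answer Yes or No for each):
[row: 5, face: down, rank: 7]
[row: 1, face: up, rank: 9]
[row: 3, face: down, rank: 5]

The common property of the 'Yes' items is: row ≥ 3. No 'No' item has it.

Yes, No, Yes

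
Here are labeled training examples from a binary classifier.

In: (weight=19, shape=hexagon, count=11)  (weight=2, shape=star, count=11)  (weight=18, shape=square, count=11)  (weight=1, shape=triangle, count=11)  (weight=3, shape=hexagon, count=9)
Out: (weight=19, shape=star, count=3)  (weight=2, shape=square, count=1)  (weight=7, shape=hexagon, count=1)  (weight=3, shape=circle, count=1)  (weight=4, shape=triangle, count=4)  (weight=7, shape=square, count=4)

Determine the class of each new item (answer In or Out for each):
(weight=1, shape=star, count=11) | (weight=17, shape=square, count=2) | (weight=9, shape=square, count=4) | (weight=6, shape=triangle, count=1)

The common property of the 'In' items is: count ≥ 9. No 'Out' item has it.
In: (weight=1, shape=star, count=11), since count = 11. Out: (weight=17, shape=square, count=2), since count = 2. Out: (weight=9, shape=square, count=4), since count = 4. Out: (weight=6, shape=triangle, count=1), since count = 1.

In, Out, Out, Out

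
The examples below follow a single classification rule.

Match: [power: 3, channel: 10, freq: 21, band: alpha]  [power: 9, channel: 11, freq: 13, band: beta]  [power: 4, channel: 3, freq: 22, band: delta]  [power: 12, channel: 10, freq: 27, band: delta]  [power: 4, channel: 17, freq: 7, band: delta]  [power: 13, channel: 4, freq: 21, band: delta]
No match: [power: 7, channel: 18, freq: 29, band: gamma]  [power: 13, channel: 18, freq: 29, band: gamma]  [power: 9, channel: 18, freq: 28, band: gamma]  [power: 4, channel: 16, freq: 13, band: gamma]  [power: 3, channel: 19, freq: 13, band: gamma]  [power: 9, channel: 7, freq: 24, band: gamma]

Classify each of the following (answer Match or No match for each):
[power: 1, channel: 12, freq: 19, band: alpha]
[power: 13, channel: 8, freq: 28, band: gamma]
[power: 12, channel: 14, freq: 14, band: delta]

Match, No match, Match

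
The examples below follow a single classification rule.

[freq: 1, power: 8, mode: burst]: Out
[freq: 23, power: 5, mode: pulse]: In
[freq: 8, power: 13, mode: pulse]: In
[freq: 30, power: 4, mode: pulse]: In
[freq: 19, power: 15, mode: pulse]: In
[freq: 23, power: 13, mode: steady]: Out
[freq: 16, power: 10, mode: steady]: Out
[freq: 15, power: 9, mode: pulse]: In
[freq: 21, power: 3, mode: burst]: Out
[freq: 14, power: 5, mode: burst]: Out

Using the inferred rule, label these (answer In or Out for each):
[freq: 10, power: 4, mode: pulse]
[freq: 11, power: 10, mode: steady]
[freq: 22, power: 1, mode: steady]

In, Out, Out

Looking at the examples, the only property every 'In' case has and every 'Out' case lacks is: mode is pulse.
[freq: 10, power: 4, mode: pulse] — mode is pulse, hence In. [freq: 11, power: 10, mode: steady] — mode is steady, hence Out. [freq: 22, power: 1, mode: steady] — mode is steady, hence Out.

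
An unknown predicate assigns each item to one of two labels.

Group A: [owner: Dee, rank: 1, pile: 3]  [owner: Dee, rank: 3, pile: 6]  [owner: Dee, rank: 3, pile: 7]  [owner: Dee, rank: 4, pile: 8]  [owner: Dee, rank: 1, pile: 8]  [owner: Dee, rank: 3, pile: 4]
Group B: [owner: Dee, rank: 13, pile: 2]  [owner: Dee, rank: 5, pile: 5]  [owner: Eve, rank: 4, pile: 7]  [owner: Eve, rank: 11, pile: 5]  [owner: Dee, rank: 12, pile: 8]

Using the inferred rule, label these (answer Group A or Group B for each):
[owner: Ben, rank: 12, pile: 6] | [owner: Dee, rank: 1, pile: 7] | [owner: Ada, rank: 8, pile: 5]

Group B, Group A, Group B

The distinguishing property — owner is Dee AND rank ≤ 4 — holds for all the 'Group A' cases and none of the 'Group B' cases.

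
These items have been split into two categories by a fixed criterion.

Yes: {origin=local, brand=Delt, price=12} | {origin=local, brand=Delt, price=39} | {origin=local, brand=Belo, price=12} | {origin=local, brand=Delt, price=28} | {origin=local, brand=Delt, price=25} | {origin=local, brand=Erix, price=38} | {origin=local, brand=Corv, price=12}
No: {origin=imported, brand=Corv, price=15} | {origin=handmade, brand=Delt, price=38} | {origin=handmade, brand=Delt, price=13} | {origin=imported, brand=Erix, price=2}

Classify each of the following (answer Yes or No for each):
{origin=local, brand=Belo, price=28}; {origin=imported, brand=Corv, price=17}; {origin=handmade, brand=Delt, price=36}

Every 'Yes' example satisfies: origin is local. None of the 'No' examples do.
{origin=local, brand=Belo, price=28} — origin is local, hence Yes. {origin=imported, brand=Corv, price=17} — origin is imported, hence No. {origin=handmade, brand=Delt, price=36} — origin is handmade, hence No.

Yes, No, No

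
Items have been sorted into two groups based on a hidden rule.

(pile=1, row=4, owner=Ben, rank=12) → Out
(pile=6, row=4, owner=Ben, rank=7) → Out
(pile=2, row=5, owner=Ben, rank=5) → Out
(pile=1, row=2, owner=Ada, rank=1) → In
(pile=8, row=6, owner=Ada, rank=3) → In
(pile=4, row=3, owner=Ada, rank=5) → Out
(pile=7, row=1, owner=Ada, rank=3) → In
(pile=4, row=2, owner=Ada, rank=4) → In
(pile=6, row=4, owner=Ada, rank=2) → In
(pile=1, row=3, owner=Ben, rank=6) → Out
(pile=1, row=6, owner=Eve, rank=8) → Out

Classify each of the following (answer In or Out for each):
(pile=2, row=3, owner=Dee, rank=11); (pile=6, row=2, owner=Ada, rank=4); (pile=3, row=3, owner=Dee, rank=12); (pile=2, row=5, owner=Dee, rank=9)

Out, In, Out, Out

Rule: rank ≤ 4. This holds for each 'In' example and fails for each 'Out' one.
(pile=2, row=3, owner=Dee, rank=11): Out (rank = 11).
(pile=6, row=2, owner=Ada, rank=4): In (rank = 4).
(pile=3, row=3, owner=Dee, rank=12): Out (rank = 12).
(pile=2, row=5, owner=Dee, rank=9): Out (rank = 9).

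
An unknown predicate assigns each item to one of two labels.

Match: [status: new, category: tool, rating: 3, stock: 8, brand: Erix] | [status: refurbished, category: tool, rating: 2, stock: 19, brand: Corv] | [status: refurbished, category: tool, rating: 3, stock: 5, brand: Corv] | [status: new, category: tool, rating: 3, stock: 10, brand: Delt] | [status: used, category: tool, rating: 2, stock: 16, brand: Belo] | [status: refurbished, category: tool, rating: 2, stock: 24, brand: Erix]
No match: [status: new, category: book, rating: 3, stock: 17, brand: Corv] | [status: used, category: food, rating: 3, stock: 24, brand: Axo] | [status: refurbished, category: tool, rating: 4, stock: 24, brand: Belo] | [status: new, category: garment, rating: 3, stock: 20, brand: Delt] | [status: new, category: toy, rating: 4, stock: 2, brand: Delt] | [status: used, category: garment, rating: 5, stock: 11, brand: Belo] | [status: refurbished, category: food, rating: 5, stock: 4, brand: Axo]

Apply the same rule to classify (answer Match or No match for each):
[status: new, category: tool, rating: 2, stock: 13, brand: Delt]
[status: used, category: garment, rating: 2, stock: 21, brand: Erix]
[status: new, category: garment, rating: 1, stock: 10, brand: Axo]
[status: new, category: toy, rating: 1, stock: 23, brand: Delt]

Match, No match, No match, No match

Rule: category is tool AND rating ≤ 3. This holds for each 'Match' example and fails for each 'No match' one.
[status: new, category: tool, rating: 2, stock: 13, brand: Delt] — category is tool, rating = 2, hence Match. [status: used, category: garment, rating: 2, stock: 21, brand: Erix] — category is garment, rating = 2, hence No match. [status: new, category: garment, rating: 1, stock: 10, brand: Axo] — category is garment, rating = 1, hence No match. [status: new, category: toy, rating: 1, stock: 23, brand: Delt] — category is toy, rating = 1, hence No match.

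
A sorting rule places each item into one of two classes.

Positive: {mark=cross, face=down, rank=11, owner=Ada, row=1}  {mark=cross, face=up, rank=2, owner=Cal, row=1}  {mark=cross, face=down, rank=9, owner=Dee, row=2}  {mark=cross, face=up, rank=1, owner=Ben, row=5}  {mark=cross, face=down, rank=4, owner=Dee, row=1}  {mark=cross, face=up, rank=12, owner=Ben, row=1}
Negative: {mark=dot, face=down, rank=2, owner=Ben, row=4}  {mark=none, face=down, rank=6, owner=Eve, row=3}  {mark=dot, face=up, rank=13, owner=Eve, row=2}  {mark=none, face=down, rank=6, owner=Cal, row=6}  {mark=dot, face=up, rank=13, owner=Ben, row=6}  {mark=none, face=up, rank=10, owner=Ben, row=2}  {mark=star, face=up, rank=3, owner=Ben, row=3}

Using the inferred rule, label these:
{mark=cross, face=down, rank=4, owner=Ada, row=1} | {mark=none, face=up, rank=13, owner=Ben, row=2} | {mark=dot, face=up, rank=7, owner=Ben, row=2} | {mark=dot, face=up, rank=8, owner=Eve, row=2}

Positive, Negative, Negative, Negative

The pattern is that an item is 'Positive' exactly when: mark is cross.
{mark=cross, face=down, rank=4, owner=Ada, row=1} — mark is cross, hence Positive. {mark=none, face=up, rank=13, owner=Ben, row=2} — mark is none, hence Negative. {mark=dot, face=up, rank=7, owner=Ben, row=2} — mark is dot, hence Negative. {mark=dot, face=up, rank=8, owner=Eve, row=2} — mark is dot, hence Negative.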